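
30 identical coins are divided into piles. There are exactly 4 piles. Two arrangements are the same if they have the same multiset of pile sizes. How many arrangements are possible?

206

Enumerating by decreasing first part gives 206 partitions in all.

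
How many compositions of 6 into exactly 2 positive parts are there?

5

Place 1 bars in the 5 internal gaps of a row of 6 dots: C(5,1) = 5.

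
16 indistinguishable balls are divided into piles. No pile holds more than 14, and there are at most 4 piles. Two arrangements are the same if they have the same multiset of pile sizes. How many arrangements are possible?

There are too many to list fully; the first 12 (by largest part) are:
14+2
14+1+1
13+3
13+2+1
13+1+1+1
12+4
12+3+1
12+2+2
12+2+1+1
11+5
11+4+1
11+3+2
…and 50 more, for 62 total.

62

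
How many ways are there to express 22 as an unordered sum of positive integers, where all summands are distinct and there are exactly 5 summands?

Enumerating:
1, 2, 3, 4, 12
1, 2, 3, 5, 11
1, 2, 3, 6, 10
1, 2, 4, 5, 10
1, 2, 3, 7, 9
1, 2, 4, 6, 9
1, 3, 4, 5, 9
1, 2, 4, 7, 8
1, 2, 5, 6, 8
1, 3, 4, 6, 8
2, 3, 4, 5, 8
1, 3, 5, 6, 7
2, 3, 4, 6, 7
Counting gives 13.

13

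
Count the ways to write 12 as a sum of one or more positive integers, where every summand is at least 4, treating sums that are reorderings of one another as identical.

5

Listing the qualifying partitions of 12:
12
8 + 4
7 + 5
6 + 6
4 + 4 + 4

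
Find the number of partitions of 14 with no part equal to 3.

A full systematic count gives 79.

79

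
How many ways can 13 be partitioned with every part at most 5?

57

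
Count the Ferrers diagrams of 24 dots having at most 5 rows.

333

Direct enumeration gives 333 partitions.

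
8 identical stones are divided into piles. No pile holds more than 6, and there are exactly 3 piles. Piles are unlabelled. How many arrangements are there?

5

They are:
6+1+1
5+2+1
4+3+1
4+2+2
3+3+2
Counting gives 5.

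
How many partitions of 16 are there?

231

There are 231 such partitions.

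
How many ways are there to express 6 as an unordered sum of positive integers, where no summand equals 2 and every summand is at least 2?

2

They are:
6
3, 3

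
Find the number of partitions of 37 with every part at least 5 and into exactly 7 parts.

2

Listing the qualifying partitions of 37:
7+5+5+5+5+5+5
6+6+5+5+5+5+5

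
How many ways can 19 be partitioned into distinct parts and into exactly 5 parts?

The partitions of 19 that satisfy the conditions:
1, 2, 3, 4, 9
1, 2, 3, 5, 8
1, 2, 3, 6, 7
1, 2, 4, 5, 7
1, 3, 4, 5, 6
Counting gives 5.

5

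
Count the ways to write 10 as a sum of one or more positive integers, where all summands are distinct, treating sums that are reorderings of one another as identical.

10

Enumerating:
10
9 + 1
8 + 2
7 + 3
7 + 2 + 1
6 + 4
6 + 3 + 1
5 + 4 + 1
5 + 3 + 2
4 + 3 + 2 + 1
That's 10 in total.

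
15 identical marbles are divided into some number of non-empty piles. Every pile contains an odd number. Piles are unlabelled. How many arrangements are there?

There are too many to list fully; the first 12 (by largest part) are:
15
13,1,1
11,3,1
11,1,1,1,1
9,5,1
9,3,3
9,3,1,1,1
9,1,1,1,1,1,1
7,7,1
7,5,3
7,5,1,1,1
7,3,3,1,1
…and 15 more, for 27 total.

27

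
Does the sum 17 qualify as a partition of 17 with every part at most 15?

The parts sum to 17, and the condition 'no summand exceeds 15' is violated.

No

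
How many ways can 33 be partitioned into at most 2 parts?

They are:
33
32, 1
31, 2
30, 3
29, 4
28, 5
27, 6
26, 7
25, 8
24, 9
23, 10
22, 11
21, 12
20, 13
19, 14
18, 15
17, 16
That's 17 in total.

17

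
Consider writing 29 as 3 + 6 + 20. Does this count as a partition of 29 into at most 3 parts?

The parts sum to 29, and the condition 'there are at most 3 summands' holds.

Yes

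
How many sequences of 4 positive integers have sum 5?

4

By stars and bars with positive parts, the count is C(4,3) = 4.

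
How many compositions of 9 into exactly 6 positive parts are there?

56

Equivalently, choose which 5 of the 8 gaps become plus signs: C(8,5) = 56.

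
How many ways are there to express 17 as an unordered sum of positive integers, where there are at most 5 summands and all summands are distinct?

38

There are too many to list fully; the first 12 (by largest part) are:
17
1 + 16
2 + 15
3 + 14
1 + 2 + 14
4 + 13
1 + 3 + 13
5 + 12
1 + 4 + 12
2 + 3 + 12
6 + 11
1 + 5 + 11
…and 26 more, for 38 total.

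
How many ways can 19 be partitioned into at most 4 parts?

Enumerating by decreasing first part gives 94 partitions in all.

94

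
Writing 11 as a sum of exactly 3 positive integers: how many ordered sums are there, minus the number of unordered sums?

35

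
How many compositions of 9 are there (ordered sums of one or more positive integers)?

There are 8 gaps and each independently is a cut or not, giving 2^8 = 256.

256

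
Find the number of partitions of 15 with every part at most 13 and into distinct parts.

25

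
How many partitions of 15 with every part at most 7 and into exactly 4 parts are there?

16

They are:
7,6,1,1
7,5,2,1
7,4,3,1
7,4,2,2
7,3,3,2
6,6,2,1
6,5,3,1
6,5,2,2
6,4,4,1
6,4,3,2
6,3,3,3
5,5,4,1
5,5,3,2
5,4,4,2
5,4,3,3
4,4,4,3
Counting gives 16.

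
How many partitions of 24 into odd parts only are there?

Enumerating by decreasing first part gives 122 partitions in all.

122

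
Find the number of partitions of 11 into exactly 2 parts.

The partitions of 11 that satisfy the conditions:
1,10
2,9
3,8
4,7
5,6
That's 5 in total.

5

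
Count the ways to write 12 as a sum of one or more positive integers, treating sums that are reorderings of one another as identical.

77

Direct enumeration gives 77 partitions.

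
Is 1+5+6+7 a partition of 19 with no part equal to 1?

The parts sum to 19, and the condition 'no summand equals 1' is violated.

No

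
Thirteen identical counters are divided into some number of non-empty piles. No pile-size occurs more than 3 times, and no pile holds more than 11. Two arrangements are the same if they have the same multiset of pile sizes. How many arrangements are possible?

62

A partial list (first 12 by largest part):
2, 11
1, 1, 11
3, 10
1, 2, 10
1, 1, 1, 10
4, 9
1, 3, 9
2, 2, 9
1, 1, 2, 9
5, 8
1, 4, 8
2, 3, 8
…and 50 more, for 62 total.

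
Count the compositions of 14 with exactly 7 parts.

1716

A composition of 14 into 7 positive parts is chosen by placing 6 dividers among the 13 gaps between 14 units: C(13,6) = 1716.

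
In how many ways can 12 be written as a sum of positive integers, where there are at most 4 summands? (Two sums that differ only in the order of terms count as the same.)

34

A partial list (first 12 by largest part):
12
11+1
10+2
10+1+1
9+3
9+2+1
9+1+1+1
8+4
8+3+1
8+2+2
8+2+1+1
7+5
…and 22 more, for 34 total.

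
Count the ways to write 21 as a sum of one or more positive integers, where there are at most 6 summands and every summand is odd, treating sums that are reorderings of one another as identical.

A partial list (first 12 by largest part):
21
1, 1, 19
1, 3, 17
1, 1, 1, 1, 17
1, 5, 15
3, 3, 15
1, 1, 1, 3, 15
1, 7, 13
3, 5, 13
1, 1, 1, 5, 13
1, 1, 3, 3, 13
1, 9, 11
…and 19 more, for 31 total.

31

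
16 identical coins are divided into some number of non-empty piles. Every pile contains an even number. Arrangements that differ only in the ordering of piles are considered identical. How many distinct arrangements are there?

22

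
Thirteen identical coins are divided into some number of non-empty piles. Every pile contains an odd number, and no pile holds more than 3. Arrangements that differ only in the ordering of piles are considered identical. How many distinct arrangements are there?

5

The partitions of 13 that satisfy the conditions:
1 + 3 + 3 + 3 + 3
1 + 1 + 1 + 1 + 3 + 3 + 3
1 + 1 + 1 + 1 + 1 + 1 + 1 + 3 + 3
1 + 1 + 1 + 1 + 1 + 1 + 1 + 1 + 1 + 1 + 3
1 + 1 + 1 + 1 + 1 + 1 + 1 + 1 + 1 + 1 + 1 + 1 + 1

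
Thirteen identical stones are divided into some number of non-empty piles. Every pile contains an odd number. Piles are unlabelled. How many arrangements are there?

18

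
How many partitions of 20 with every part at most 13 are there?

There are 597 such partitions.

597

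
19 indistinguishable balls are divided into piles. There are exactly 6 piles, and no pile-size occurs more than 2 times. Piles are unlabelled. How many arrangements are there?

They are:
10,3,2,2,1,1
9,4,2,2,1,1
9,3,3,2,1,1
8,5,2,2,1,1
8,4,3,2,1,1
8,3,3,2,2,1
7,6,2,2,1,1
7,5,3,2,1,1
7,4,4,2,1,1
7,4,3,3,1,1
7,4,3,2,2,1
6,6,3,2,1,1
6,5,4,2,1,1
6,5,3,3,1,1
6,5,3,2,2,1
6,4,4,3,1,1
6,4,4,2,2,1
6,4,3,3,2,1
5,5,4,3,1,1
5,5,4,2,2,1
5,5,3,3,2,1
5,4,4,3,2,1
5,4,3,3,2,2

23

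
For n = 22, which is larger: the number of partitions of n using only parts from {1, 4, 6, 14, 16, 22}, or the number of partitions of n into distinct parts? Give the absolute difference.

Partitions of 22 using only parts from {1, 4, 6, 14, 16, 22}: 24.
Partitions of 22 into distinct parts: 89.
|24 − 89| = 65.

65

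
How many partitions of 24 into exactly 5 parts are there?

164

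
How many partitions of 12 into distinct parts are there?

Listing the qualifying partitions of 12:
12
1, 11
2, 10
3, 9
1, 2, 9
4, 8
1, 3, 8
5, 7
1, 4, 7
2, 3, 7
1, 5, 6
2, 4, 6
1, 2, 3, 6
3, 4, 5
1, 2, 4, 5
Counting gives 15.

15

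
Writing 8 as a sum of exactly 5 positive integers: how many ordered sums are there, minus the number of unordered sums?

Compositions: C(7,4) = 35.
Unordered (partitions into 5 parts): 3.
Difference: 35 − 3 = 32.

32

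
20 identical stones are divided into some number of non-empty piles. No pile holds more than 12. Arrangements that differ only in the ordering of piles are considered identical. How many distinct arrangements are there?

A full systematic count gives 582.

582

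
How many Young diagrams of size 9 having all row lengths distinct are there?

8

They are:
9
8 + 1
7 + 2
6 + 3
6 + 2 + 1
5 + 4
5 + 3 + 1
4 + 3 + 2
That's 8 in total.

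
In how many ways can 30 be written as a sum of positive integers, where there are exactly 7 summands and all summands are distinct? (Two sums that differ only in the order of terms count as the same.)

Enumerating:
1+2+3+4+5+6+9
1+2+3+4+5+7+8
Counting gives 2.

2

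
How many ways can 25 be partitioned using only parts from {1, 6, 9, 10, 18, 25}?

Enumerating:
25
18+6+1
18+1+1+1+1+1+1+1
10+10+1+1+1+1+1
10+9+6
10+9+1+1+1+1+1+1
10+6+6+1+1+1
10+6+1+1+1+1+1+1+1+1+1
10+1+1+1+1+1+1+1+1+1+1+1+1+1+1+1
9+9+6+1
9+9+1+1+1+1+1+1+1
9+6+6+1+1+1+1
9+6+1+1+1+1+1+1+1+1+1+1
9+1+1+1+1+1+1+1+1+1+1+1+1+1+1+1+1
6+6+6+6+1
6+6+6+1+1+1+1+1+1+1
6+6+1+1+1+1+1+1+1+1+1+1+1+1+1
6+1+1+1+1+1+1+1+1+1+1+1+1+1+1+1+1+1+1+1
1+1+1+1+1+1+1+1+1+1+1+1+1+1+1+1+1+1+1+1+1+1+1+1+1
Counting gives 19.

19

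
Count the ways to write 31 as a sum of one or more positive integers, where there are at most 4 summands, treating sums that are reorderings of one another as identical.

There are 321 such partitions.

321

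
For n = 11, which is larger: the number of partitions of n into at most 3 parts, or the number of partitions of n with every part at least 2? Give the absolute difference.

Partitions of 11 into at most 3 parts: 16.
Partitions of 11 with every part at least 2: 14.
|16 − 14| = 2.

2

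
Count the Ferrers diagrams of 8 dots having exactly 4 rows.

Enumerating:
5 + 1 + 1 + 1
4 + 2 + 1 + 1
3 + 3 + 1 + 1
3 + 2 + 2 + 1
2 + 2 + 2 + 2

5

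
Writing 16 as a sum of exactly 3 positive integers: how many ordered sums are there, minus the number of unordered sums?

84

Compositions: C(15,2) = 105.
Unordered (partitions into 3 parts): 21.
Difference: 105 − 21 = 84.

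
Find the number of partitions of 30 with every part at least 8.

Listing the qualifying partitions of 30:
30
8+22
9+21
10+20
11+19
12+18
13+17
14+16
15+15
8+8+14
8+9+13
8+10+12
9+9+12
8+11+11
9+10+11
10+10+10

16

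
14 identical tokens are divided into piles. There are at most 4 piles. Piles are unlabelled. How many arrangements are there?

There are too many to list fully; the first 12 (by largest part) are:
14
1, 13
2, 12
1, 1, 12
3, 11
1, 2, 11
1, 1, 1, 11
4, 10
1, 3, 10
2, 2, 10
1, 1, 2, 10
5, 9
…and 35 more, for 47 total.

47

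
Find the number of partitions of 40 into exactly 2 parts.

20

Enumerating:
39 + 1
38 + 2
37 + 3
36 + 4
35 + 5
34 + 6
33 + 7
32 + 8
31 + 9
30 + 10
29 + 11
28 + 12
27 + 13
26 + 14
25 + 15
24 + 16
23 + 17
22 + 18
21 + 19
20 + 20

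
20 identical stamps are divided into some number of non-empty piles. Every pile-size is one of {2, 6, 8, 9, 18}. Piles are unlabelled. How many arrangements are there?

10

Listing the qualifying partitions of 20:
18,2
9,9,2
8,8,2,2
8,6,6
8,6,2,2,2
8,2,2,2,2,2,2
6,6,6,2
6,6,2,2,2,2
6,2,2,2,2,2,2,2
2,2,2,2,2,2,2,2,2,2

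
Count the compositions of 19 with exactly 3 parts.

Place 2 bars in the 18 internal gaps of a row of 19 dots: C(18,2) = 153.

153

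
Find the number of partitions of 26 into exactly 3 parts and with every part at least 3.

33

There are too many to list fully; the first 12 (by largest part) are:
3+3+20
3+4+19
3+5+18
4+4+18
3+6+17
4+5+17
3+7+16
4+6+16
5+5+16
3+8+15
4+7+15
5+6+15
…and 21 more, for 33 total.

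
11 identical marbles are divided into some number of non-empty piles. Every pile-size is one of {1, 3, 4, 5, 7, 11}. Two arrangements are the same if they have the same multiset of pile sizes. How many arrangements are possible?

18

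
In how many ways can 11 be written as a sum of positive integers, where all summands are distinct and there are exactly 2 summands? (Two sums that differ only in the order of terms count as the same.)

5

They are:
10 + 1
9 + 2
8 + 3
7 + 4
6 + 5
Counting gives 5.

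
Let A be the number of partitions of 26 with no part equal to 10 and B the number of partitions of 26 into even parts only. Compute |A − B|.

Partitions of 26 with no part equal to 10: 2205.
Partitions of 26 into even parts only: 101.
|2205 − 101| = 2104.

2104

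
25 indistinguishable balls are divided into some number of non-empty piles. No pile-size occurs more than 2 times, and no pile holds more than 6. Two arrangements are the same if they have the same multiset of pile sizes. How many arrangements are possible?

A partial list (first 12 by largest part):
3,5,5,6,6
1,2,5,5,6,6
4,4,5,6,6
1,3,4,5,6,6
2,2,4,5,6,6
1,1,2,4,5,6,6
2,3,3,5,6,6
1,1,3,3,5,6,6
1,2,2,3,5,6,6
2,3,4,4,6,6
1,1,3,4,4,6,6
1,2,2,4,4,6,6
…and 19 more, for 31 total.

31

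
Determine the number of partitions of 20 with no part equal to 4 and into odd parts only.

64

A partial list (first 12 by largest part):
1, 19
3, 17
1, 1, 1, 17
5, 15
1, 1, 3, 15
1, 1, 1, 1, 1, 15
7, 13
1, 1, 5, 13
1, 3, 3, 13
1, 1, 1, 1, 3, 13
1, 1, 1, 1, 1, 1, 1, 13
9, 11
…and 52 more, for 64 total.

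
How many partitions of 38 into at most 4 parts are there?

551

Enumerating by decreasing first part gives 551 partitions in all.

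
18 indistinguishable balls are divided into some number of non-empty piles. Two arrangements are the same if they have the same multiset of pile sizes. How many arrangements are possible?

385

Counting exhaustively, 385 partitions satisfy the conditions.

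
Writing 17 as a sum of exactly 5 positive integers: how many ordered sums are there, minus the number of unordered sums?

1773

Compositions: C(16,4) = 1820.
Unordered (partitions into 5 parts): 47.
Difference: 1820 − 47 = 1773.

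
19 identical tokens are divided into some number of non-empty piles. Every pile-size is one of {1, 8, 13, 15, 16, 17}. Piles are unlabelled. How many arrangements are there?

They are:
17+1+1
16+1+1+1
15+1+1+1+1
13+1+1+1+1+1+1
8+8+1+1+1
8+1+1+1+1+1+1+1+1+1+1+1
1+1+1+1+1+1+1+1+1+1+1+1+1+1+1+1+1+1+1

7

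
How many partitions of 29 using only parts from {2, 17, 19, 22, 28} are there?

2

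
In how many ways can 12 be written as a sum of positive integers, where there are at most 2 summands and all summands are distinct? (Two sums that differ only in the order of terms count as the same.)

The partitions of 12 that satisfy the conditions:
12
11+1
10+2
9+3
8+4
7+5
Counting gives 6.

6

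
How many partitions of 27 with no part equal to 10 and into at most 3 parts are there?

66

A partial list (first 12 by largest part):
27
26, 1
25, 2
25, 1, 1
24, 3
24, 2, 1
23, 4
23, 3, 1
23, 2, 2
22, 5
22, 4, 1
22, 3, 2
…and 54 more, for 66 total.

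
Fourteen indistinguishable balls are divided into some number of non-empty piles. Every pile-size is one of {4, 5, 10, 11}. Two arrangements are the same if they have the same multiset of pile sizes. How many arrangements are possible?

2

Listing the qualifying partitions of 14:
10 + 4
5 + 5 + 4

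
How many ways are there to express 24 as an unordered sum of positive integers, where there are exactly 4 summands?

108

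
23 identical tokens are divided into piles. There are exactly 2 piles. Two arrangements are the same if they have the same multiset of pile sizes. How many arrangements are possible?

Listing the qualifying partitions of 23:
22, 1
21, 2
20, 3
19, 4
18, 5
17, 6
16, 7
15, 8
14, 9
13, 10
12, 11
That's 11 in total.

11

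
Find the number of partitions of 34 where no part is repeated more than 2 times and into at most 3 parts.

114

Direct enumeration gives 114 partitions.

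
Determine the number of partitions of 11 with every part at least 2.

They are:
11
9,2
8,3
7,4
7,2,2
6,5
6,3,2
5,4,2
5,3,3
5,2,2,2
4,4,3
4,3,2,2
3,3,3,2
3,2,2,2,2

14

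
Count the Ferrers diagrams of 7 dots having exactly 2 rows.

Listing the qualifying partitions of 7:
6,1
5,2
4,3

3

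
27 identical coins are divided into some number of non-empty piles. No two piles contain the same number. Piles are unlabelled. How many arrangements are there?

192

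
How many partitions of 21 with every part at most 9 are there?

There are 598 such partitions.

598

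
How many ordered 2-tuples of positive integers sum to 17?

16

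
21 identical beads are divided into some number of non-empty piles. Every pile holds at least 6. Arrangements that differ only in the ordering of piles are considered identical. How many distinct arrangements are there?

The partitions of 21 that satisfy the conditions:
21
6,15
7,14
8,13
9,12
10,11
6,6,9
6,7,8
7,7,7

9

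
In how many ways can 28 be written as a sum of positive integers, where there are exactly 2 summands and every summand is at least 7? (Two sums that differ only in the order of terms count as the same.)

The partitions of 28 that satisfy the conditions:
21 + 7
20 + 8
19 + 9
18 + 10
17 + 11
16 + 12
15 + 13
14 + 14
That's 8 in total.

8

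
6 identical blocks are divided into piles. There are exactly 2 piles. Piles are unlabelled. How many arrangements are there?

Listing the qualifying partitions of 6:
5 + 1
4 + 2
3 + 3
That's 3 in total.

3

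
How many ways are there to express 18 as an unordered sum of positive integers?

385

There are 385 such partitions.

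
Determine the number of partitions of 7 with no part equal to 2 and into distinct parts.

3

They are:
7
6, 1
4, 3
Counting gives 3.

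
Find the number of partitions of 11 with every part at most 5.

A partial list (first 12 by largest part):
5+5+1
5+4+2
5+4+1+1
5+3+3
5+3+2+1
5+3+1+1+1
5+2+2+2
5+2+2+1+1
5+2+1+1+1+1
5+1+1+1+1+1+1
4+4+3
4+4+2+1
…and 25 more, for 37 total.

37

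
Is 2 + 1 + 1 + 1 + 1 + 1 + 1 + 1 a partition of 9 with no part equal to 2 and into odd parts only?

No

The parts sum to 9, and the condition 'no summand equals 2' is violated.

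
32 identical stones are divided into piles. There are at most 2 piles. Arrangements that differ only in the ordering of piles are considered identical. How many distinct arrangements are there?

17

Enumerating:
32
31 + 1
30 + 2
29 + 3
28 + 4
27 + 5
26 + 6
25 + 7
24 + 8
23 + 9
22 + 10
21 + 11
20 + 12
19 + 13
18 + 14
17 + 15
16 + 16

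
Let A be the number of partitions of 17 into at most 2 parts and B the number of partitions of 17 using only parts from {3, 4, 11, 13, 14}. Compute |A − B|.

5

Partitions of 17 into at most 2 parts: 9.
Partitions of 17 using only parts from {3, 4, 11, 13, 14}: 4.
|9 − 4| = 5.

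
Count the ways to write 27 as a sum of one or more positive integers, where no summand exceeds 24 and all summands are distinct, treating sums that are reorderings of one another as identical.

189

Counting exhaustively, 189 partitions satisfy the conditions.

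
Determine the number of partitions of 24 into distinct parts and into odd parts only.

11

The partitions of 24 that satisfy the conditions:
23 + 1
21 + 3
19 + 5
17 + 7
15 + 9
15 + 5 + 3 + 1
13 + 11
13 + 7 + 3 + 1
11 + 9 + 3 + 1
11 + 7 + 5 + 1
9 + 7 + 5 + 3
That's 11 in total.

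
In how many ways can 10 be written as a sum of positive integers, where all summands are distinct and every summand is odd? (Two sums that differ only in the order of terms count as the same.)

The partitions of 10 that satisfy the conditions:
1 + 9
3 + 7

2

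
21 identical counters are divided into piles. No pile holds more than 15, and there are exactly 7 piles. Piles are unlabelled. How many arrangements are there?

105

Enumerating by decreasing first part gives 105 partitions in all.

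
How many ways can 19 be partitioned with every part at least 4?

Enumerating:
19
4+15
5+14
6+13
7+12
8+11
4+4+11
9+10
4+5+10
4+6+9
5+5+9
4+7+8
5+6+8
5+7+7
6+6+7
4+4+4+7
4+4+5+6
4+5+5+5

18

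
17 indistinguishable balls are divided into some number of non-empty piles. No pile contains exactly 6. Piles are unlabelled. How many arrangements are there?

There are 241 such partitions.

241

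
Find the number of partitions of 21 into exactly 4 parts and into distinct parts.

27

A partial list (first 12 by largest part):
15 + 3 + 2 + 1
14 + 4 + 2 + 1
13 + 5 + 2 + 1
13 + 4 + 3 + 1
12 + 6 + 2 + 1
12 + 5 + 3 + 1
12 + 4 + 3 + 2
11 + 7 + 2 + 1
11 + 6 + 3 + 1
11 + 5 + 4 + 1
11 + 5 + 3 + 2
10 + 8 + 2 + 1
…and 15 more, for 27 total.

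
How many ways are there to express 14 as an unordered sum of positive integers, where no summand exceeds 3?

24

Enumerating:
3, 3, 3, 3, 2
3, 3, 3, 3, 1, 1
3, 3, 3, 2, 2, 1
3, 3, 3, 2, 1, 1, 1
3, 3, 3, 1, 1, 1, 1, 1
3, 3, 2, 2, 2, 2
3, 3, 2, 2, 2, 1, 1
3, 3, 2, 2, 1, 1, 1, 1
3, 3, 2, 1, 1, 1, 1, 1, 1
3, 3, 1, 1, 1, 1, 1, 1, 1, 1
3, 2, 2, 2, 2, 2, 1
3, 2, 2, 2, 2, 1, 1, 1
3, 2, 2, 2, 1, 1, 1, 1, 1
3, 2, 2, 1, 1, 1, 1, 1, 1, 1
3, 2, 1, 1, 1, 1, 1, 1, 1, 1, 1
3, 1, 1, 1, 1, 1, 1, 1, 1, 1, 1, 1
2, 2, 2, 2, 2, 2, 2
2, 2, 2, 2, 2, 2, 1, 1
2, 2, 2, 2, 2, 1, 1, 1, 1
2, 2, 2, 2, 1, 1, 1, 1, 1, 1
2, 2, 2, 1, 1, 1, 1, 1, 1, 1, 1
2, 2, 1, 1, 1, 1, 1, 1, 1, 1, 1, 1
2, 1, 1, 1, 1, 1, 1, 1, 1, 1, 1, 1, 1
1, 1, 1, 1, 1, 1, 1, 1, 1, 1, 1, 1, 1, 1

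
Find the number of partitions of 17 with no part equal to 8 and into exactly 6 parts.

39

There are too many to list fully; the first 12 (by largest part) are:
1, 1, 1, 1, 1, 12
1, 1, 1, 1, 2, 11
1, 1, 1, 1, 3, 10
1, 1, 1, 2, 2, 10
1, 1, 1, 1, 4, 9
1, 1, 1, 2, 3, 9
1, 1, 2, 2, 2, 9
1, 1, 1, 1, 6, 7
1, 1, 1, 2, 5, 7
1, 1, 1, 3, 4, 7
1, 1, 2, 2, 4, 7
1, 1, 2, 3, 3, 7
…and 27 more, for 39 total.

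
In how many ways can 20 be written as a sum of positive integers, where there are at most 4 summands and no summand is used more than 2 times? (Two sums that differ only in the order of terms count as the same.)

Direct enumeration gives 102 partitions.

102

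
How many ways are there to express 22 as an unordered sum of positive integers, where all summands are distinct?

89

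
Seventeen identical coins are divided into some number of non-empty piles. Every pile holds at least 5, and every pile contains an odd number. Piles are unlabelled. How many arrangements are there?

They are:
17
7 + 5 + 5

2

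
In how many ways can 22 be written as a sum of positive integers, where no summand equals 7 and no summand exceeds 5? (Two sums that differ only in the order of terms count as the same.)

255

Counting exhaustively, 255 partitions satisfy the conditions.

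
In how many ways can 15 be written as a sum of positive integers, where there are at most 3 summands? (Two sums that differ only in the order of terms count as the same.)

A partial list (first 12 by largest part):
15
14,1
13,2
13,1,1
12,3
12,2,1
11,4
11,3,1
11,2,2
10,5
10,4,1
10,3,2
…and 15 more, for 27 total.

27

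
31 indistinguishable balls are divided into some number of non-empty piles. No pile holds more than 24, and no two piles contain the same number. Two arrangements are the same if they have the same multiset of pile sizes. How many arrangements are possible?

Direct enumeration gives 326 partitions.

326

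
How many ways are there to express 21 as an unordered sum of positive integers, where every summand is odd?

76

Direct enumeration gives 76 partitions.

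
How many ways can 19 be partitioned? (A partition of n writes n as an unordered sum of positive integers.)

Counting exhaustively, 490 partitions satisfy the conditions.

490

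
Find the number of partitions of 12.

77

Direct enumeration gives 77 partitions.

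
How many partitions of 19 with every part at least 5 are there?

10

They are:
19
14,5
13,6
12,7
11,8
10,9
9,5,5
8,6,5
7,7,5
7,6,6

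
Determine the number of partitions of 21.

792

Direct enumeration gives 792 partitions.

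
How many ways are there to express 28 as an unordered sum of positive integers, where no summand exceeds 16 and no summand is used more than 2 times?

There are 765 such partitions.

765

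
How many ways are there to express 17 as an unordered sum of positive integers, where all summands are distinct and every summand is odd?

5

Enumerating:
17
13 + 3 + 1
11 + 5 + 1
9 + 7 + 1
9 + 5 + 3
Counting gives 5.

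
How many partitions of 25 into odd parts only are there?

Direct enumeration gives 142 partitions.

142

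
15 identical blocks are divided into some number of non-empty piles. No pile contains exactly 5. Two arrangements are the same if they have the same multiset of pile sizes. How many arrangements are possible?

134

A full systematic count gives 134.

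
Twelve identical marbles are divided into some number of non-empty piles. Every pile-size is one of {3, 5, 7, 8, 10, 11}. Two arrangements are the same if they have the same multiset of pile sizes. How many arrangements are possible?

They are:
5+7
3+3+3+3
That's 2 in total.

2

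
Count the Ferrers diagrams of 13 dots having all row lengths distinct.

18

Listing the qualifying partitions of 13:
13
12+1
11+2
10+3
10+2+1
9+4
9+3+1
8+5
8+4+1
8+3+2
7+6
7+5+1
7+4+2
7+3+2+1
6+5+2
6+4+3
6+4+2+1
5+4+3+1
That's 18 in total.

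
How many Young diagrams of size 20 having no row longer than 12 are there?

582

A full systematic count gives 582.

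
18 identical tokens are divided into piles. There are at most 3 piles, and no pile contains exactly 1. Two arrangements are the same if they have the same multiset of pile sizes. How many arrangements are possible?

A partial list (first 12 by largest part):
18
2, 16
3, 15
4, 14
2, 2, 14
5, 13
2, 3, 13
6, 12
2, 4, 12
3, 3, 12
7, 11
2, 5, 11
…and 16 more, for 28 total.

28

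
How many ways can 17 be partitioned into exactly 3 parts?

24

The partitions of 17 that satisfy the conditions:
15,1,1
14,2,1
13,3,1
13,2,2
12,4,1
12,3,2
11,5,1
11,4,2
11,3,3
10,6,1
10,5,2
10,4,3
9,7,1
9,6,2
9,5,3
9,4,4
8,8,1
8,7,2
8,6,3
8,5,4
7,7,3
7,6,4
7,5,5
6,6,5
Counting gives 24.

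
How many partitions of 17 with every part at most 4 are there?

There are 72 such partitions.

72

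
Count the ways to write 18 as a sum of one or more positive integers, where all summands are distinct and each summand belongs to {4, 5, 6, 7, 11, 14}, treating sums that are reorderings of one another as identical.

3

The partitions of 18 that satisfy the conditions:
14 + 4
11 + 7
7 + 6 + 5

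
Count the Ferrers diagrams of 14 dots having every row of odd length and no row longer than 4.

They are:
1,1,3,3,3,3
1,1,1,1,1,3,3,3
1,1,1,1,1,1,1,1,3,3
1,1,1,1,1,1,1,1,1,1,1,3
1,1,1,1,1,1,1,1,1,1,1,1,1,1
That's 5 in total.

5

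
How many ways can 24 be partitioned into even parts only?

Direct enumeration gives 77 partitions.

77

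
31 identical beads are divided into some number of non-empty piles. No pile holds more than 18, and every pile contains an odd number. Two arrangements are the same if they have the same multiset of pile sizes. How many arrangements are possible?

There are 301 such partitions.

301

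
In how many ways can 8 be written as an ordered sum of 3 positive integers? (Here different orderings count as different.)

Place 2 bars in the 7 internal gaps of a row of 8 dots: C(7,2) = 21.

21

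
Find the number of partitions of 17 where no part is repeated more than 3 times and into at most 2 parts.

Listing the qualifying partitions of 17:
17
1+16
2+15
3+14
4+13
5+12
6+11
7+10
8+9
That's 9 in total.

9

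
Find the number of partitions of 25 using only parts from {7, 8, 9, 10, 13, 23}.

3

They are:
10+8+7
9+9+7
9+8+8
Counting gives 3.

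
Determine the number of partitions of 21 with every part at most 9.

598

Systematic enumeration (by largest part, then next-largest, …) yields 598.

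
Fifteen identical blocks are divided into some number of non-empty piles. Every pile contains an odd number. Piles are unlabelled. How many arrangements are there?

27

There are too many to list fully; the first 12 (by largest part) are:
15
13+1+1
11+3+1
11+1+1+1+1
9+5+1
9+3+3
9+3+1+1+1
9+1+1+1+1+1+1
7+7+1
7+5+3
7+5+1+1+1
7+3+3+1+1
…and 15 more, for 27 total.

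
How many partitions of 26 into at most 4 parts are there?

206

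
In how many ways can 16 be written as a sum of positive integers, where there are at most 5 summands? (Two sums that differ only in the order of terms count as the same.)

Systematic enumeration (by largest part, then next-largest, …) yields 101.

101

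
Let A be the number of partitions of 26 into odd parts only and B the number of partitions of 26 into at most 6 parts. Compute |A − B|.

Partitions of 26 into odd parts only: 165.
Partitions of 26 into at most 6 parts: 709.
|165 − 709| = 544.

544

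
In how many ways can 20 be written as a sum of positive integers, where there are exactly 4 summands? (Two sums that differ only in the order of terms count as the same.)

A partial list (first 12 by largest part):
17,1,1,1
16,2,1,1
15,3,1,1
15,2,2,1
14,4,1,1
14,3,2,1
14,2,2,2
13,5,1,1
13,4,2,1
13,3,3,1
13,3,2,2
12,6,1,1
…and 52 more, for 64 total.

64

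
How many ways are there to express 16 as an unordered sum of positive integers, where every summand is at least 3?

21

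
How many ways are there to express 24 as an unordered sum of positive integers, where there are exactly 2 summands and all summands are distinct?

11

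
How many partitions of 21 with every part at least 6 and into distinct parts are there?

Listing the qualifying partitions of 21:
21
15,6
14,7
13,8
12,9
11,10
8,7,6
That's 7 in total.

7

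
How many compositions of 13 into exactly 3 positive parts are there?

66

Equivalently, choose which 2 of the 12 gaps become plus signs: C(12,2) = 66.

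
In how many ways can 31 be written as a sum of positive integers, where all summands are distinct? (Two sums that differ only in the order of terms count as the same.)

340

Direct enumeration gives 340 partitions.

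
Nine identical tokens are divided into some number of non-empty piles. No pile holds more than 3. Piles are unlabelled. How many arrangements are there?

12

Enumerating:
3 + 3 + 3
3 + 3 + 2 + 1
3 + 3 + 1 + 1 + 1
3 + 2 + 2 + 2
3 + 2 + 2 + 1 + 1
3 + 2 + 1 + 1 + 1 + 1
3 + 1 + 1 + 1 + 1 + 1 + 1
2 + 2 + 2 + 2 + 1
2 + 2 + 2 + 1 + 1 + 1
2 + 2 + 1 + 1 + 1 + 1 + 1
2 + 1 + 1 + 1 + 1 + 1 + 1 + 1
1 + 1 + 1 + 1 + 1 + 1 + 1 + 1 + 1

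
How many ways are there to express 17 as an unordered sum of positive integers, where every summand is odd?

38

There are too many to list fully; the first 12 (by largest part) are:
17
15 + 1 + 1
13 + 3 + 1
13 + 1 + 1 + 1 + 1
11 + 5 + 1
11 + 3 + 3
11 + 3 + 1 + 1 + 1
11 + 1 + 1 + 1 + 1 + 1 + 1
9 + 7 + 1
9 + 5 + 3
9 + 5 + 1 + 1 + 1
9 + 3 + 3 + 1 + 1
…and 26 more, for 38 total.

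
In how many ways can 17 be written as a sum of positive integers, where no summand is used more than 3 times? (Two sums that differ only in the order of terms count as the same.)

166

Systematic enumeration (by largest part, then next-largest, …) yields 166.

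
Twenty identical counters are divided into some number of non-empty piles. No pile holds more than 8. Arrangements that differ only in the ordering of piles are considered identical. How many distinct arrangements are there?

434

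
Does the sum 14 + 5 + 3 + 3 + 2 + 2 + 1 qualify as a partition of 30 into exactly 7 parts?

Yes

The parts sum to 30, and the condition 'there are exactly 7 summands' holds.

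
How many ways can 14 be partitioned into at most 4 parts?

47

There are too many to list fully; the first 12 (by largest part) are:
14
13+1
12+2
12+1+1
11+3
11+2+1
11+1+1+1
10+4
10+3+1
10+2+2
10+2+1+1
9+5
…and 35 more, for 47 total.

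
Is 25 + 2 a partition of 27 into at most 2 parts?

Yes

The parts sum to 27, and the condition 'there are at most 2 summands' holds.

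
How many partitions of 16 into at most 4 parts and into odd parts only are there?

13

Enumerating:
15+1
13+3
13+1+1+1
11+5
11+3+1+1
9+7
9+5+1+1
9+3+3+1
7+7+1+1
7+5+3+1
7+3+3+3
5+5+5+1
5+5+3+3
That's 13 in total.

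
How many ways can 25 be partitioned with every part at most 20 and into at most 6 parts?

Enumerating by decreasing first part gives 600 partitions in all.

600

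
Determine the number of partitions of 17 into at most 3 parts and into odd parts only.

9

Listing the qualifying partitions of 17:
17
15 + 1 + 1
13 + 3 + 1
11 + 5 + 1
11 + 3 + 3
9 + 7 + 1
9 + 5 + 3
7 + 7 + 3
7 + 5 + 5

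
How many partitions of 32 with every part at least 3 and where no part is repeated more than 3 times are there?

386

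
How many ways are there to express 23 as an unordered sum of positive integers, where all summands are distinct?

104

Counting exhaustively, 104 partitions satisfy the conditions.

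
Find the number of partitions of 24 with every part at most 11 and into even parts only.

There are too many to list fully; the first 12 (by largest part) are:
10,10,4
10,10,2,2
10,8,6
10,8,4,2
10,8,2,2,2
10,6,6,2
10,6,4,4
10,6,4,2,2
10,6,2,2,2,2
10,4,4,4,2
10,4,4,2,2,2
10,4,2,2,2,2,2
…and 35 more, for 47 total.

47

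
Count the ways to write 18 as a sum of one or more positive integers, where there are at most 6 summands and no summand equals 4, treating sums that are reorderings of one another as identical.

129

Direct enumeration gives 129 partitions.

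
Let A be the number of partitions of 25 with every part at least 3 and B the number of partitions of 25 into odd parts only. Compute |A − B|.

Partitions of 25 with every part at least 3: 130.
Partitions of 25 into odd parts only: 142.
|130 − 142| = 12.

12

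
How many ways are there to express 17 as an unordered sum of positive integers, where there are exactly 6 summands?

44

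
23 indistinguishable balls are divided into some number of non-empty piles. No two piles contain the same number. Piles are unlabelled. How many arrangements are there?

104

Direct enumeration gives 104 partitions.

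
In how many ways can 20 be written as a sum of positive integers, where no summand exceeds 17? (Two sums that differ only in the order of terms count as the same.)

Systematic enumeration (by largest part, then next-largest, …) yields 623.

623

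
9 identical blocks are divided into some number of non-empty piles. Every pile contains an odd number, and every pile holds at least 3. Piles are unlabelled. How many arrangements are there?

They are:
9
3, 3, 3

2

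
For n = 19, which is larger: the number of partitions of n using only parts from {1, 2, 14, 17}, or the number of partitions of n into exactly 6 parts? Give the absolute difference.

Partitions of 19 using only parts from {1, 2, 14, 17}: 15.
Partitions of 19 into exactly 6 parts: 71.
|15 − 71| = 56.

56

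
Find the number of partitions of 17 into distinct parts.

38

A partial list (first 12 by largest part):
17
1+16
2+15
3+14
1+2+14
4+13
1+3+13
5+12
1+4+12
2+3+12
6+11
1+5+11
…and 26 more, for 38 total.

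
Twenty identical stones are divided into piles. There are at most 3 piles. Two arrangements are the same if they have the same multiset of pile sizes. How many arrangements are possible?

A partial list (first 12 by largest part):
20
19 + 1
18 + 2
18 + 1 + 1
17 + 3
17 + 2 + 1
16 + 4
16 + 3 + 1
16 + 2 + 2
15 + 5
15 + 4 + 1
15 + 3 + 2
…and 32 more, for 44 total.

44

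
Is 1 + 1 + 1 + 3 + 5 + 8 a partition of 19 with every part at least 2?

No

The parts sum to 19, and the condition 'every summand is at least 2' is violated.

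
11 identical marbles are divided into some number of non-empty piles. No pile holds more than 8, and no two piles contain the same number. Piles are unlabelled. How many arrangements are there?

9

Enumerating:
8 + 3
8 + 2 + 1
7 + 4
7 + 3 + 1
6 + 5
6 + 4 + 1
6 + 3 + 2
5 + 4 + 2
5 + 3 + 2 + 1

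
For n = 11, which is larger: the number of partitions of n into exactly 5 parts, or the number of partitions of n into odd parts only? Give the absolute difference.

2

Partitions of 11 into exactly 5 parts: 10.
Partitions of 11 into odd parts only: 12.
|10 − 12| = 2.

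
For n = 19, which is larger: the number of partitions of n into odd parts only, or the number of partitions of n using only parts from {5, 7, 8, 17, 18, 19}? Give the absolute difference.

Partitions of 19 into odd parts only: 54.
Partitions of 19 using only parts from {5, 7, 8, 17, 18, 19}: 2.
|54 − 2| = 52.

52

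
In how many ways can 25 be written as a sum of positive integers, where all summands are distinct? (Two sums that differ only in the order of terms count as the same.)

Direct enumeration gives 142 partitions.

142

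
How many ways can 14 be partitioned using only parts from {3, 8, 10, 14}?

2

Enumerating:
14
8, 3, 3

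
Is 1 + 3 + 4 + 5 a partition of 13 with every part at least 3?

The parts sum to 13, and the condition 'every summand is at least 3' is violated.

No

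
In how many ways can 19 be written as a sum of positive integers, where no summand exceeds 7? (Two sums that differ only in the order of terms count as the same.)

Enumerating by decreasing first part gives 300 partitions in all.

300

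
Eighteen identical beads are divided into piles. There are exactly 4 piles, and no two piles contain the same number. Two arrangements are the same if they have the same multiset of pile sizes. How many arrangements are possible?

15

They are:
12 + 3 + 2 + 1
11 + 4 + 2 + 1
10 + 5 + 2 + 1
10 + 4 + 3 + 1
9 + 6 + 2 + 1
9 + 5 + 3 + 1
9 + 4 + 3 + 2
8 + 7 + 2 + 1
8 + 6 + 3 + 1
8 + 5 + 4 + 1
8 + 5 + 3 + 2
7 + 6 + 4 + 1
7 + 6 + 3 + 2
7 + 5 + 4 + 2
6 + 5 + 4 + 3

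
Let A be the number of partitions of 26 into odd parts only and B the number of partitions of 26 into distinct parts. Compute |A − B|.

0

Partitions of 26 into odd parts only: 165.
Partitions of 26 into distinct parts: 165.
|165 − 165| = 0.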